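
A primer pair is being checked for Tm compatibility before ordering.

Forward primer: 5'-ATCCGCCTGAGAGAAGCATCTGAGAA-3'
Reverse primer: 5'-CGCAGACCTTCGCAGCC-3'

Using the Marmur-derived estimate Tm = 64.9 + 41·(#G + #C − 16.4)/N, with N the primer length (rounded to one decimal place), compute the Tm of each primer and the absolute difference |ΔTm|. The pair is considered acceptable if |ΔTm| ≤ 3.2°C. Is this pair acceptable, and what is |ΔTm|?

|ΔTm| = 5.2°C; the pair is not acceptable.

Forward: G+C = 13, N = 26 → Tm = 64.9 + 41·(13 − 16.4)/26 = 59.5°C.
Reverse: G+C = 12, N = 17 → Tm = 64.9 + 41·(12 − 16.4)/17 = 54.3°C.
|ΔTm| = |59.5 − 54.3| = 5.2°C, > 3.2°C.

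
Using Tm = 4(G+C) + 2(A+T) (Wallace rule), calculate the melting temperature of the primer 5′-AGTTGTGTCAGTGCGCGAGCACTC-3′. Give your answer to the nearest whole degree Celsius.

Base counts: A=4, T=6, G=8, C=6 (length 24).
Tm = 2·(4+6) + 4·(8+6) = 2·10 + 4·14 = 20 + 56 = 76°C.

76°C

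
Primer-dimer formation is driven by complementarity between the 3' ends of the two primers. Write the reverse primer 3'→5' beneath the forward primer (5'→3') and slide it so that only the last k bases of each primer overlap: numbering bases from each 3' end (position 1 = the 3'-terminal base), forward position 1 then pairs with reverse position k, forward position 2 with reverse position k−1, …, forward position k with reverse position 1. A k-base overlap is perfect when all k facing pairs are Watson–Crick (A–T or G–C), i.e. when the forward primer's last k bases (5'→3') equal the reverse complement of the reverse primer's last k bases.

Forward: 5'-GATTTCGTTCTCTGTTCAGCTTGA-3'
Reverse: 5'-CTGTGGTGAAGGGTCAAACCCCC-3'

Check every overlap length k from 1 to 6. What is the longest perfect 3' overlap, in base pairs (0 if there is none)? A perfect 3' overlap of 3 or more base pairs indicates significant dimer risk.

Last 6 bases (5'→3') — forward …GCTTGA, reverse …ACCCCC.
Reverse complement of the reverse primer's last 6 bases: GGGGGT; its first k bases are the reverse complement of the reverse primer's last k bases, so a perfect k-base overlap needs the forward primer's last k bases to equal them.
Comparing (forward last k vs required): k=1: A vs G ✗; k=2: GA vs GG ✗; k=3: TGA vs GGG ✗; k=4: TTGA vs GGGG ✗; k=5: CTTGA vs GGGGG ✗; k=6: GCTTGA vs GGGGGT ✗.
No overlap length from 1 to 6 is perfect, so the longest perfect 3' overlap is 0.

Longest perfect overlap: 0 complementary base pairs; below the dimer-risk threshold (threshold 3).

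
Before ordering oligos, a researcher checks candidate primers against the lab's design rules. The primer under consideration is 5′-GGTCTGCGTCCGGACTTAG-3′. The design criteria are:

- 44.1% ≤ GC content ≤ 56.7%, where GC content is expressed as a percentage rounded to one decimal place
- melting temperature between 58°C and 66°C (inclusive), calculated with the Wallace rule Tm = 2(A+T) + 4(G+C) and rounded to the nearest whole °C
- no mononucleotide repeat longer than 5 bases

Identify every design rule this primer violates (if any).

Fails: GC content.

Base counts: A=2, T=5, G=7, C=5 (length 19).
GC content: GC 12/19 = 63.2%, outside 44.1–56.7% ✗
Tm: Tm = 2·7 + 4·12 = 62°C ✓
homopolymer run: longest run = 2 ✓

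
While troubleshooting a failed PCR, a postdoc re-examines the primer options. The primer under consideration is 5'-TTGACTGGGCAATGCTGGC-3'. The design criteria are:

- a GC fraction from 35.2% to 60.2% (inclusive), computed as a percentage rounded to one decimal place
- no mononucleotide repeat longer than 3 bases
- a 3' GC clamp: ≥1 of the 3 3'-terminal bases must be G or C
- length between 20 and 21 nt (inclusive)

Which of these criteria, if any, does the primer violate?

Base counts: A=3, T=5, G=7, C=4 (length 19).
GC content: GC 11/19 = 57.9% ✓
homopolymer run: longest run = 3 ✓
GC clamp: 3' end GGC has 3 G/C ✓
length: length 19, outside 20–21 ✗

Fails: length.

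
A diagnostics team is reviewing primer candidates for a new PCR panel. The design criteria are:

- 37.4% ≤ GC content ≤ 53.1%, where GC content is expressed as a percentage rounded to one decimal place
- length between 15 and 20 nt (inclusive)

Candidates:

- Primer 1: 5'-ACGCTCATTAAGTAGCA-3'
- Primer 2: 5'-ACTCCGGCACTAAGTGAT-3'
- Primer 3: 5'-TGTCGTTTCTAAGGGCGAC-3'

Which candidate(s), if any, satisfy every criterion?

Primer 1 (17 nt, A=6 T=4 G=3 C=4): GC 7/17 = 41.2% ✓; length 17 ✓ — passes.
Primer 2 (18 nt, A=5 T=4 G=4 C=5): GC 9/18 = 50.0% ✓; length 18 ✓ — passes.
Primer 3 (19 nt, A=3 T=6 G=6 C=4): GC 10/19 = 52.6% ✓; length 19 ✓ — passes.

Primer 1, Primer 2 and Primer 3.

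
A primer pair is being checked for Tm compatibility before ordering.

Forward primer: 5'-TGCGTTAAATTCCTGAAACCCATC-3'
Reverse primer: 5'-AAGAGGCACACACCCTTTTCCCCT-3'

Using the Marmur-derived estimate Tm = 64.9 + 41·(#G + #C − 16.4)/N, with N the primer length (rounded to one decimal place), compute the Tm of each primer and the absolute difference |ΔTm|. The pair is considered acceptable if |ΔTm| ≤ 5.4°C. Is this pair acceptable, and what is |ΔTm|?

|ΔTm| = 5.1°C; the pair is acceptable.

Forward: G+C = 10, N = 24 → Tm = 64.9 + 41·(10 − 16.4)/24 = 54.0°C.
Reverse: G+C = 13, N = 24 → Tm = 64.9 + 41·(13 − 16.4)/24 = 59.1°C.
|ΔTm| = |54.0 − 59.1| = 5.1°C, ≤ 5.4°C.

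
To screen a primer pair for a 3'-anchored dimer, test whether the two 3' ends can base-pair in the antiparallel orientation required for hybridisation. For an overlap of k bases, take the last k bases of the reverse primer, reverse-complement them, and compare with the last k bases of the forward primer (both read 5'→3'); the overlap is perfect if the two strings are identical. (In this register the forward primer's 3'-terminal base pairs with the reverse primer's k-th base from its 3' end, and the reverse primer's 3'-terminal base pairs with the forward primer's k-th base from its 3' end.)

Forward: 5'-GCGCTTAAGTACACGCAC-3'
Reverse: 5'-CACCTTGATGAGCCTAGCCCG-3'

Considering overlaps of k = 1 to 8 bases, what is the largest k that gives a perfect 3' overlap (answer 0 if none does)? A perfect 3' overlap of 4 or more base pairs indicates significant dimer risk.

Longest perfect overlap: 1 complementary base pair; below the dimer-risk threshold (threshold 4).

Last 8 bases (5'→3') — forward …ACACGCAC, reverse …CTAGCCCG.
Reverse complement of the reverse primer's last 8 bases: CGGGCTAG; its first k bases are the reverse complement of the reverse primer's last k bases, so a perfect k-base overlap needs the forward primer's last k bases to equal them.
Comparing (forward last k vs required): k=1: C vs C ✓; k=2: AC vs CG ✗; k=3: CAC vs CGG ✗; k=4: GCAC vs CGGG ✗; k=5: CGCAC vs CGGGC ✗; k=6: ACGCAC vs CGGGCT ✗; k=7: CACGCAC vs CGGGCTA ✗; k=8: ACACGCAC vs CGGGCTAG ✗.
Only k = 1 is perfect, so the longest perfect 3' overlap is 1.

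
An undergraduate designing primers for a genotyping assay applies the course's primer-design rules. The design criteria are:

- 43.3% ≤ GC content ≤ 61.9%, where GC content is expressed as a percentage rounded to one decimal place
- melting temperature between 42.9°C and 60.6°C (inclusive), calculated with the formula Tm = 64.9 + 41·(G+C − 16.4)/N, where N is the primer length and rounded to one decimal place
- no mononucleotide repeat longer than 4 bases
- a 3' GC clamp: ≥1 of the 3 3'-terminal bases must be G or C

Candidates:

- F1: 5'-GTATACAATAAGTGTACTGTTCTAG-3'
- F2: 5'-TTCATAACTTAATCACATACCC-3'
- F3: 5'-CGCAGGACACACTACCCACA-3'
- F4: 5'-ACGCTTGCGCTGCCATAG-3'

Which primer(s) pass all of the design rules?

F3 and F4.

F1 (25 nt, A=8 T=9 G=5 C=3): GC 8/25 = 32.0%, outside 43.3–61.9% ✗; Tm = 64.9 + 41·(8 − 16.4)/25 = 51.1°C ✓; longest run = 2 ✓; 3' end TAG has 1 G/C ✓ — fails.
F2 (22 nt, A=8 T=7 G=0 C=7): GC 7/22 = 31.8%, outside 43.3–61.9% ✗; Tm = 64.9 + 41·(7 − 16.4)/22 = 47.4°C ✓; longest run = 3 ✓; 3' end CCC has 3 G/C ✓ — fails.
F3 (20 nt, A=7 T=1 G=3 C=9): GC 12/20 = 60.0% ✓; Tm = 64.9 + 41·(12 − 16.4)/20 = 55.9°C ✓; longest run = 3 ✓; 3' end ACA has 1 G/C ✓ — passes.
F4 (18 nt, A=3 T=4 G=5 C=6): GC 11/18 = 61.1% ✓; Tm = 64.9 + 41·(11 − 16.4)/18 = 52.6°C ✓; longest run = 2 ✓; 3' end TAG has 1 G/C ✓ — passes.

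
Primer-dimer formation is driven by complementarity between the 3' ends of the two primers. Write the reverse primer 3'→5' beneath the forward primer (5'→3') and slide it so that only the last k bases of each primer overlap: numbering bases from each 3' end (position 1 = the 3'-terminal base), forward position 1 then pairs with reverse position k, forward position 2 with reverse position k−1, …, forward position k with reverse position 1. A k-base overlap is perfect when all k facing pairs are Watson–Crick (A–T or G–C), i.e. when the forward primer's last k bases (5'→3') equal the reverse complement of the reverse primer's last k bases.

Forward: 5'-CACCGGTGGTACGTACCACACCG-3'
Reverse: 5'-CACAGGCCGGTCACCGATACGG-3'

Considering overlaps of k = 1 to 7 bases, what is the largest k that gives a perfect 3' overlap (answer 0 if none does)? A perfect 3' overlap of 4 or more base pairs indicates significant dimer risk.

Longest perfect overlap: 3 complementary base pairs; below the dimer-risk threshold (threshold 4).

Last 7 bases (5'→3') — forward …CACACCG, reverse …GATACGG.
Reverse complement of the reverse primer's last 7 bases: CCGTATC; its first k bases are the reverse complement of the reverse primer's last k bases, so a perfect k-base overlap needs the forward primer's last k bases to equal them.
Comparing (forward last k vs required): k=1: G vs C ✗; k=2: CG vs CC ✗; k=3: CCG vs CCG ✓; k=4: ACCG vs CCGT ✗; k=5: CACCG vs CCGTA ✗; k=6: ACACCG vs CCGTAT ✗; k=7: CACACCG vs CCGTATC ✗.
Only k = 3 is perfect, so the longest perfect 3' overlap is 3.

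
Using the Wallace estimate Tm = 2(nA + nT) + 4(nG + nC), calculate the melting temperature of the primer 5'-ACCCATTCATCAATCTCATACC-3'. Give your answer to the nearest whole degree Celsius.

Base counts: A=7, T=6, G=0, C=9 (length 22).
Tm = 2·(7+6) + 4·(0+9) = 2·13 + 4·9 = 26 + 36 = 62°C.

62°C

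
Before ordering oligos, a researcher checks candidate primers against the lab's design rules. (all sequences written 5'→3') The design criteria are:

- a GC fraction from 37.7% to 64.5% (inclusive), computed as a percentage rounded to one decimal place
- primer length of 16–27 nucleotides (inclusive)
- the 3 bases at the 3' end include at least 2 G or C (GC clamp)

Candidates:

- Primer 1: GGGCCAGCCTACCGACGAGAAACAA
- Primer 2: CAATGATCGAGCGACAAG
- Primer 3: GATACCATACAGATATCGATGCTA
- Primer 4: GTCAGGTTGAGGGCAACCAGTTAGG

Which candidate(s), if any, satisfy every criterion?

Primer 4 only.

Primer 1 (25 nt, A=9 T=1 G=7 C=8): GC 15/25 = 60.0% ✓; length 25 ✓; 3' end CAA has 1 G/C, need ≥2 ✗ — fails.
Primer 2 (18 nt, A=7 T=2 G=5 C=4): GC 9/18 = 50.0% ✓; length 18 ✓; 3' end AAG has 1 G/C, need ≥2 ✗ — fails.
Primer 3 (24 nt, A=9 T=6 G=4 C=5): GC 9/24 = 37.5%, outside 37.7–64.5% ✗; length 24 ✓; 3' end CTA has 1 G/C, need ≥2 ✗ — fails.
Primer 4 (25 nt, A=6 T=5 G=10 C=4): GC 14/25 = 56.0% ✓; length 25 ✓; 3' end AGG has 2 G/C ✓ — passes.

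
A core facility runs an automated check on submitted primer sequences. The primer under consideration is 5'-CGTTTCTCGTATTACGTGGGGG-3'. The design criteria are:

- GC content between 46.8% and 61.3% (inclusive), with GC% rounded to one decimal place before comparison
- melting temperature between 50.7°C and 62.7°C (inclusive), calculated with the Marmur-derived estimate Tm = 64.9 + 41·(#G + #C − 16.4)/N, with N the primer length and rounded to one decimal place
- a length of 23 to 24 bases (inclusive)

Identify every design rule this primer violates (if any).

Base counts: A=2, T=8, G=8, C=4 (length 22).
GC content: GC 12/22 = 54.5% ✓
Tm: Tm = 64.9 + 41·(12 − 16.4)/22 = 56.7°C ✓
length: length 22, outside 23–24 ✗

Fails: length.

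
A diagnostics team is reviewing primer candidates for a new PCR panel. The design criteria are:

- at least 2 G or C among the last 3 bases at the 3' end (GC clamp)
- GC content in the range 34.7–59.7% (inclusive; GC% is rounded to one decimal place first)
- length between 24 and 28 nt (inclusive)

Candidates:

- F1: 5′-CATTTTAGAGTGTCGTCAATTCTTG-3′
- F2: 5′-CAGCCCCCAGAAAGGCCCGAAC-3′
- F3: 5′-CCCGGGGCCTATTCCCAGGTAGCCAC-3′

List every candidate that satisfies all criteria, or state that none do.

F1 (25 nt, A=5 T=11 G=5 C=4): 3' end TTG has 1 G/C, need ≥2 ✗; GC 9/25 = 36.0% ✓; length 25 ✓ — fails.
F2 (22 nt, A=7 T=0 G=5 C=10): 3' end AAC has 1 G/C, need ≥2 ✗; GC 15/22 = 68.2%, outside 34.7–59.7% ✗; length 22, outside 24–28 ✗ — fails.
F3 (26 nt, A=4 T=4 G=7 C=11): 3' end CAC has 2 G/C ✓; GC 18/26 = 69.2%, outside 34.7–59.7% ✗; length 26 ✓ — fails.

None of the candidates satisfy all criteria.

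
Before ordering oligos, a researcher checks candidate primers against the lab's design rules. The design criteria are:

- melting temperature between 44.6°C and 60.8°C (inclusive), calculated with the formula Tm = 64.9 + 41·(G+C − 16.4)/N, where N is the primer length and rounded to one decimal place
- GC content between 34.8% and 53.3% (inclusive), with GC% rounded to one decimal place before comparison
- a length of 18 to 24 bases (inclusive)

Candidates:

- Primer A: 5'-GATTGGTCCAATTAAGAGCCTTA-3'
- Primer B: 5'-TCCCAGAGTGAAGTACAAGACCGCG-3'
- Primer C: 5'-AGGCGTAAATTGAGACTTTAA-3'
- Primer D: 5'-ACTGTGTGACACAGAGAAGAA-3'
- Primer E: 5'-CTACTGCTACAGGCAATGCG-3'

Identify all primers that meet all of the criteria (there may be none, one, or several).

Primer A (23 nt, A=7 T=7 G=5 C=4): Tm = 64.9 + 41·(9 − 16.4)/23 = 51.7°C ✓; GC 9/23 = 39.1% ✓; length 23 ✓ — passes.
Primer B (25 nt, A=8 T=3 G=7 C=7): Tm = 64.9 + 41·(14 − 16.4)/25 = 61.0°C, outside 44.6–60.8°C ✗; GC 14/25 = 56.0%, outside 34.8–53.3% ✗; length 25, outside 18–24 ✗ — fails.
Primer C (21 nt, A=8 T=6 G=5 C=2): Tm = 64.9 + 41·(7 − 16.4)/21 = 46.5°C ✓; GC 7/21 = 33.3%, outside 34.8–53.3% ✗; length 21 ✓ — fails.
Primer D (21 nt, A=9 T=3 G=6 C=3): Tm = 64.9 + 41·(9 − 16.4)/21 = 50.5°C ✓; GC 9/21 = 42.9% ✓; length 21 ✓ — passes.
Primer E (20 nt, A=5 T=4 G=5 C=6): Tm = 64.9 + 41·(11 − 16.4)/20 = 53.8°C ✓; GC 11/20 = 55.0%, outside 34.8–53.3% ✗; length 20 ✓ — fails.

Primer A and Primer D.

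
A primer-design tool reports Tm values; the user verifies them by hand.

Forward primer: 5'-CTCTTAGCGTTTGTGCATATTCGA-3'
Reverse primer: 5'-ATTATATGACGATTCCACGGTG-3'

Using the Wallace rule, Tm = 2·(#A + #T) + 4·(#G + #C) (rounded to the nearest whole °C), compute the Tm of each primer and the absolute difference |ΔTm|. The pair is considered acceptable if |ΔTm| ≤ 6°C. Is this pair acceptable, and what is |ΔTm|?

Forward: A=4 T=10 G=5 C=5 → Tm = 2·14 + 4·10 = 68°C.
Reverse: A=6 T=7 G=5 C=4 → Tm = 2·13 + 4·9 = 62°C.
|ΔTm| = |68 − 62| = 6°C, ≤ 6°C.

|ΔTm| = 6°C; the pair is acceptable.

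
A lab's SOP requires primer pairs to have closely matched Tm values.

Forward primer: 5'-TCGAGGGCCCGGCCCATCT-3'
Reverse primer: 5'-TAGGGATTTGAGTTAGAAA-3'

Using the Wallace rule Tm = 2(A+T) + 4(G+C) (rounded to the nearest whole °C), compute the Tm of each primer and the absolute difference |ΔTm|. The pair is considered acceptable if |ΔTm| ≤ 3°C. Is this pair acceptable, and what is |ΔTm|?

|ΔTm| = 16°C; the pair is not acceptable.

Forward: A=2 T=3 G=6 C=8 → Tm = 2·5 + 4·14 = 66°C.
Reverse: A=7 T=6 G=6 C=0 → Tm = 2·13 + 4·6 = 50°C.
|ΔTm| = |66 − 50| = 16°C, > 3°C.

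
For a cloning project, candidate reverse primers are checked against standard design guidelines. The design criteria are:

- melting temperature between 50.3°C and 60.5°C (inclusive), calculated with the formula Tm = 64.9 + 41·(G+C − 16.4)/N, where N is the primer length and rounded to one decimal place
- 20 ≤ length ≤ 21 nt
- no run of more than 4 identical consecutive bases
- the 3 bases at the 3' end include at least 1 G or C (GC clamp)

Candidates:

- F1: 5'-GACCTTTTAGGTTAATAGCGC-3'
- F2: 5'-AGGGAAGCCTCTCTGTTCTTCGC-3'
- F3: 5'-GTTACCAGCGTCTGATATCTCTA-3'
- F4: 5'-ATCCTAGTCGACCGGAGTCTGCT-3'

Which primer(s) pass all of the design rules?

F1 (21 nt, A=5 T=7 G=5 C=4): Tm = 64.9 + 41·(9 − 16.4)/21 = 50.5°C ✓; length 21 ✓; longest run = 4 ✓; 3' end CGC has 3 G/C ✓ — passes.
F2 (23 nt, A=3 T=7 G=6 C=7): Tm = 64.9 + 41·(13 − 16.4)/23 = 58.8°C ✓; length 23, outside 20–21 ✗; longest run = 3 ✓; 3' end CGC has 3 G/C ✓ — fails.
F3 (23 nt, A=5 T=8 G=4 C=6): Tm = 64.9 + 41·(10 − 16.4)/23 = 53.5°C ✓; length 23, outside 20–21 ✗; longest run = 2 ✓; 3' end CTA has 1 G/C ✓ — fails.
F4 (23 nt, A=4 T=6 G=6 C=7): Tm = 64.9 + 41·(13 − 16.4)/23 = 58.8°C ✓; length 23, outside 20–21 ✗; longest run = 2 ✓; 3' end GCT has 2 G/C ✓ — fails.

F1 only.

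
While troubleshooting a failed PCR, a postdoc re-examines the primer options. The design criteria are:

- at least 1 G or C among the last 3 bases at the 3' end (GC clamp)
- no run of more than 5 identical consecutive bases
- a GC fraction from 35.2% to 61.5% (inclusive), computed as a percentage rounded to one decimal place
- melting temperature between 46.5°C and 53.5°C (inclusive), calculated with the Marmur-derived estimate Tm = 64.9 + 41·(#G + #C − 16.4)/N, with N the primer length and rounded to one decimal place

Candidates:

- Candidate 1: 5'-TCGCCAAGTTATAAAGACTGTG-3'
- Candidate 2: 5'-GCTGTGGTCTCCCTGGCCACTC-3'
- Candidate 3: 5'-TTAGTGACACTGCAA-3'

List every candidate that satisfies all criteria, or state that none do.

Candidate 1 (22 nt, A=7 T=6 G=5 C=4): 3' end GTG has 2 G/C ✓; longest run = 3 ✓; GC 9/22 = 40.9% ✓; Tm = 64.9 + 41·(9 − 16.4)/22 = 51.1°C ✓ — passes.
Candidate 2 (22 nt, A=1 T=6 G=6 C=9): 3' end CTC has 2 G/C ✓; longest run = 3 ✓; GC 15/22 = 68.2%, outside 35.2–61.5% ✗; Tm = 64.9 + 41·(15 − 16.4)/22 = 62.3°C, outside 46.5–53.5°C ✗ — fails.
Candidate 3 (15 nt, A=5 T=4 G=3 C=3): 3' end CAA has 1 G/C ✓; longest run = 2 ✓; GC 6/15 = 40.0% ✓; Tm = 64.9 + 41·(6 − 16.4)/15 = 36.5°C, outside 46.5–53.5°C ✗ — fails.

Candidate 1 only.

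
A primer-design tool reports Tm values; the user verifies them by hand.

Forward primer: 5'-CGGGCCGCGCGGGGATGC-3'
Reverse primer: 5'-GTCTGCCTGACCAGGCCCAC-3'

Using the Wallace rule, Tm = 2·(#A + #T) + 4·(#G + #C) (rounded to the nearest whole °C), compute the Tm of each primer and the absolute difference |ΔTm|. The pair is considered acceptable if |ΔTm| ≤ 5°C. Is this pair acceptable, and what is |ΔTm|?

|ΔTm| = 0°C; the pair is acceptable.

Forward: A=1 T=1 G=10 C=6 → Tm = 2·2 + 4·16 = 68°C.
Reverse: A=3 T=3 G=5 C=9 → Tm = 2·6 + 4·14 = 68°C.
|ΔTm| = |68 − 68| = 0°C, ≤ 5°C.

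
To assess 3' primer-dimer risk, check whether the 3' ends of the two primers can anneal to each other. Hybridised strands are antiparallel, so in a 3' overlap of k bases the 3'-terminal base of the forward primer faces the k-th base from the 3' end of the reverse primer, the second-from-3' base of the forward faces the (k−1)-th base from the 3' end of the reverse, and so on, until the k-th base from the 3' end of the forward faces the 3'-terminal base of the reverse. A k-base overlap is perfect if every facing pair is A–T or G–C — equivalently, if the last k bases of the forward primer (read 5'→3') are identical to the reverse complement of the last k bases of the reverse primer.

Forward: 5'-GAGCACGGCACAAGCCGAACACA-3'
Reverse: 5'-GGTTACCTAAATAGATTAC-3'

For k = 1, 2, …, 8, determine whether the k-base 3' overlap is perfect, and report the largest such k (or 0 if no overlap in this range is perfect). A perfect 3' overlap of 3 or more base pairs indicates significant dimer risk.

Last 8 bases (5'→3') — forward …CGAACACA, reverse …TAGATTAC.
Reverse complement of the reverse primer's last 8 bases: GTAATCTA; its first k bases are the reverse complement of the reverse primer's last k bases, so a perfect k-base overlap needs the forward primer's last k bases to equal them.
Comparing (forward last k vs required): k=1: A vs G ✗; k=2: CA vs GT ✗; k=3: ACA vs GTA ✗; k=4: CACA vs GTAA ✗; k=5: ACACA vs GTAAT ✗; k=6: AACACA vs GTAATC ✗; k=7: GAACACA vs GTAATCT ✗; k=8: CGAACACA vs GTAATCTA ✗.
No overlap length from 1 to 8 is perfect, so the longest perfect 3' overlap is 0.

Longest perfect overlap: 0 complementary base pairs; below the dimer-risk threshold (threshold 3).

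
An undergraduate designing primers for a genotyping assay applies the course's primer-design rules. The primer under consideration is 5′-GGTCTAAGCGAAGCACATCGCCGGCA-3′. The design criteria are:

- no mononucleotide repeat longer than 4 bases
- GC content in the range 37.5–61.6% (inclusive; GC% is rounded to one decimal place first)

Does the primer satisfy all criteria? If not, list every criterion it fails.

Base counts: A=7, T=3, G=8, C=8 (length 26).
homopolymer run: longest run = 2 ✓
GC content: GC 16/26 = 61.5% ✓

Meets all criteria.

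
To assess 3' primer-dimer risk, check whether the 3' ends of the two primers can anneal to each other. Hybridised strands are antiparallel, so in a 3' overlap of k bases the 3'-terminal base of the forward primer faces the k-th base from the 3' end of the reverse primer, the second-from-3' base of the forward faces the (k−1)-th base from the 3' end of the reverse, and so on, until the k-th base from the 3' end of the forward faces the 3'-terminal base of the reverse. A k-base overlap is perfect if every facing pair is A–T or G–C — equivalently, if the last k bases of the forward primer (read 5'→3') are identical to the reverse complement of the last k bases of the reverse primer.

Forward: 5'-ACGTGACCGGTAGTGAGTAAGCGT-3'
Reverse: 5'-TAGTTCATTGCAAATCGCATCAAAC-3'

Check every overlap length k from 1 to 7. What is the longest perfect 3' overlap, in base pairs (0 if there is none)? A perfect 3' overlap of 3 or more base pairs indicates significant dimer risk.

Longest perfect overlap: 2 complementary base pairs; below the dimer-risk threshold (threshold 3).

Last 7 bases (5'→3') — forward …TAAGCGT, reverse …ATCAAAC.
Reverse complement of the reverse primer's last 7 bases: GTTTGAT; its first k bases are the reverse complement of the reverse primer's last k bases, so a perfect k-base overlap needs the forward primer's last k bases to equal them.
Comparing (forward last k vs required): k=1: T vs G ✗; k=2: GT vs GT ✓; k=3: CGT vs GTT ✗; k=4: GCGT vs GTTT ✗; k=5: AGCGT vs GTTTG ✗; k=6: AAGCGT vs GTTTGA ✗; k=7: TAAGCGT vs GTTTGAT ✗.
Only k = 2 is perfect, so the longest perfect 3' overlap is 2.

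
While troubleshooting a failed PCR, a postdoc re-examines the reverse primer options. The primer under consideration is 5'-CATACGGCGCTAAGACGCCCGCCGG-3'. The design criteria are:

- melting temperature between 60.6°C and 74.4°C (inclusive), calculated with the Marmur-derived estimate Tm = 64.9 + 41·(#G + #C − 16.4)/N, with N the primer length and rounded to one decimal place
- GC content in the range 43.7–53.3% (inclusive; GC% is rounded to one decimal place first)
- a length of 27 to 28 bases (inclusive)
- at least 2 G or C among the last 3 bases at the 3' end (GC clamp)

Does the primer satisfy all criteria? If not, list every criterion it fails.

Fails: GC content, length.

Base counts: A=5, T=2, G=8, C=10 (length 25).
Tm: Tm = 64.9 + 41·(18 − 16.4)/25 = 67.5°C ✓
GC content: GC 18/25 = 72.0%, outside 43.7–53.3% ✗
length: length 25, outside 27–28 ✗
GC clamp: 3' end CGG has 3 G/C ✓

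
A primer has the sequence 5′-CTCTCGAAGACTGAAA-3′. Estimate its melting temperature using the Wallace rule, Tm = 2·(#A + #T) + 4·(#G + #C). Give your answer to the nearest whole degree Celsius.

Base counts: A=6, T=3, G=3, C=4 (length 16).
Tm = 2·(6+3) + 4·(3+4) = 2·9 + 4·7 = 18 + 28 = 46°C.

46°C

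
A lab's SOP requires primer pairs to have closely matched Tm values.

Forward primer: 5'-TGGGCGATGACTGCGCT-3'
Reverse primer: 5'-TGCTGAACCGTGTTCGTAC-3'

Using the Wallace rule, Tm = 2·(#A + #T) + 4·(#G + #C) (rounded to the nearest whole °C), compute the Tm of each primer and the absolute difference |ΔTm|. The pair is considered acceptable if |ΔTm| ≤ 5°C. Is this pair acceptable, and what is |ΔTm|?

|ΔTm| = 2°C; the pair is acceptable.

Forward: A=2 T=4 G=7 C=4 → Tm = 2·6 + 4·11 = 56°C.
Reverse: A=3 T=6 G=5 C=5 → Tm = 2·9 + 4·10 = 58°C.
|ΔTm| = |56 − 58| = 2°C, ≤ 5°C.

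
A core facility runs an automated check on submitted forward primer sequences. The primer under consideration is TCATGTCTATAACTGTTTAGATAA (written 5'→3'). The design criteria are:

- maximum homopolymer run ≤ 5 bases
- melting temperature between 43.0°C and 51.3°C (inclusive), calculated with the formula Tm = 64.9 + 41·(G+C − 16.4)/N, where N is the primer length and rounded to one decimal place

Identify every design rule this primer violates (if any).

Base counts: A=8, T=10, G=3, C=3 (length 24).
homopolymer run: longest run = 3 ✓
Tm: Tm = 64.9 + 41·(6 − 16.4)/24 = 47.1°C ✓

Meets all criteria.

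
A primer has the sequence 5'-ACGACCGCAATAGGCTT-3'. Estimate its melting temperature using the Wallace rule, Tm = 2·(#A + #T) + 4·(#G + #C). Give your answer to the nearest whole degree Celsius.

Base counts: A=5, T=3, G=4, C=5 (length 17).
Tm = 2·(5+3) + 4·(4+5) = 2·8 + 4·9 = 16 + 36 = 52°C.

52°C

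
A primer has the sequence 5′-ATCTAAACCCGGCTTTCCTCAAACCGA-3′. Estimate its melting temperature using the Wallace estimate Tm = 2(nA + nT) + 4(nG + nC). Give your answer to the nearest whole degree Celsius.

80°C

Base counts: A=8, T=6, G=3, C=10 (length 27).
Tm = 2·(8+6) + 4·(3+10) = 2·14 + 4·13 = 28 + 52 = 80°C.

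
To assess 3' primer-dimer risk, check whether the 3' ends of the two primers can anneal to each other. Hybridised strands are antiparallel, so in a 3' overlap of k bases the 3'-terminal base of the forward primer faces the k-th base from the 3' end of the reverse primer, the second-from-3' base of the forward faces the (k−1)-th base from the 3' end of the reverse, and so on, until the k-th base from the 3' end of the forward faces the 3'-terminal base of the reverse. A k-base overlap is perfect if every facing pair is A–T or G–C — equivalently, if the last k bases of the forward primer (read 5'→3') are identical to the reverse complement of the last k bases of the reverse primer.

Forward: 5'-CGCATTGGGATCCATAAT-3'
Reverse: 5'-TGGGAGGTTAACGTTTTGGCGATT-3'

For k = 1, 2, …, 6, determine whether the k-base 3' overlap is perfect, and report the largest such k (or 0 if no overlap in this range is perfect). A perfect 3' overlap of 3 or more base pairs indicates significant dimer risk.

Longest perfect overlap: 3 complementary base pairs; significant dimer risk (threshold 3).

Last 6 bases (5'→3') — forward …CATAAT, reverse …GCGATT.
Reverse complement of the reverse primer's last 6 bases: AATCGC; its first k bases are the reverse complement of the reverse primer's last k bases, so a perfect k-base overlap needs the forward primer's last k bases to equal them.
Comparing (forward last k vs required): k=1: T vs A ✗; k=2: AT vs AA ✗; k=3: AAT vs AAT ✓; k=4: TAAT vs AATC ✗; k=5: ATAAT vs AATCG ✗; k=6: CATAAT vs AATCGC ✗.
Only k = 3 is perfect, so the longest perfect 3' overlap is 3.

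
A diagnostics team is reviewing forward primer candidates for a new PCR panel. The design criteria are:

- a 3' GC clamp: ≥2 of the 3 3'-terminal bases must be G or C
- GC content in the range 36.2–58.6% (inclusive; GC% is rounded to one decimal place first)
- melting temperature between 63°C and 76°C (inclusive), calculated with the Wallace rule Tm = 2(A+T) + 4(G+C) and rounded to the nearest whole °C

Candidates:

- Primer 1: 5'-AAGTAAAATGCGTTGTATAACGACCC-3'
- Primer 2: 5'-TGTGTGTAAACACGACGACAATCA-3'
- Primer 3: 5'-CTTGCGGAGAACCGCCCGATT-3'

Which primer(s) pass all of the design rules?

Primer 1 only.

Primer 1 (26 nt, A=10 T=6 G=5 C=5): 3' end CCC has 3 G/C ✓; GC 10/26 = 38.5% ✓; Tm = 2·16 + 4·10 = 72°C ✓ — passes.
Primer 2 (24 nt, A=9 T=5 G=5 C=5): 3' end TCA has 1 G/C, need ≥2 ✗; GC 10/24 = 41.7% ✓; Tm = 2·14 + 4·10 = 68°C ✓ — fails.
Primer 3 (21 nt, A=4 T=4 G=6 C=7): 3' end ATT has 0 G/C, need ≥2 ✗; GC 13/21 = 61.9%, outside 36.2–58.6% ✗; Tm = 2·8 + 4·13 = 68°C ✓ — fails.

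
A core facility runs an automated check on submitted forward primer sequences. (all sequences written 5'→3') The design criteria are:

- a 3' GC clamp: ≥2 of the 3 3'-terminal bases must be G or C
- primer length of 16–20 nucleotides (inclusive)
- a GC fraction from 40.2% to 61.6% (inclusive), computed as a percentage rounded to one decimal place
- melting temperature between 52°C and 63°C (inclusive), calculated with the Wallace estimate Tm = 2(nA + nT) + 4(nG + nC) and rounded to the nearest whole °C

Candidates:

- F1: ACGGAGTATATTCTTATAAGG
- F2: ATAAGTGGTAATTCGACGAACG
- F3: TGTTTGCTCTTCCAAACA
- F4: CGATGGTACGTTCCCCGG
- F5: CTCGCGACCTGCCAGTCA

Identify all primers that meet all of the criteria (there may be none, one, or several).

F1 (21 nt, A=7 T=7 G=5 C=2): 3' end AGG has 2 G/C ✓; length 21, outside 16–20 ✗; GC 7/21 = 33.3%, outside 40.2–61.6% ✗; Tm = 2·14 + 4·7 = 56°C ✓ — fails.
F2 (22 nt, A=8 T=5 G=6 C=3): 3' end ACG has 2 G/C ✓; length 22, outside 16–20 ✗; GC 9/22 = 40.9% ✓; Tm = 2·13 + 4·9 = 62°C ✓ — fails.
F3 (18 nt, A=4 T=7 G=2 C=5): 3' end ACA has 1 G/C, need ≥2 ✗; length 18 ✓; GC 7/18 = 38.9%, outside 40.2–61.6% ✗; Tm = 2·11 + 4·7 = 50°C, outside 52–63°C ✗ — fails.
F4 (18 nt, A=2 T=4 G=6 C=6): 3' end CGG has 3 G/C ✓; length 18 ✓; GC 12/18 = 66.7%, outside 40.2–61.6% ✗; Tm = 2·6 + 4·12 = 60°C ✓ — fails.
F5 (18 nt, A=3 T=3 G=4 C=8): 3' end TCA has 1 G/C, need ≥2 ✗; length 18 ✓; GC 12/18 = 66.7%, outside 40.2–61.6% ✗; Tm = 2·6 + 4·12 = 60°C ✓ — fails.

None of the candidates satisfy all criteria.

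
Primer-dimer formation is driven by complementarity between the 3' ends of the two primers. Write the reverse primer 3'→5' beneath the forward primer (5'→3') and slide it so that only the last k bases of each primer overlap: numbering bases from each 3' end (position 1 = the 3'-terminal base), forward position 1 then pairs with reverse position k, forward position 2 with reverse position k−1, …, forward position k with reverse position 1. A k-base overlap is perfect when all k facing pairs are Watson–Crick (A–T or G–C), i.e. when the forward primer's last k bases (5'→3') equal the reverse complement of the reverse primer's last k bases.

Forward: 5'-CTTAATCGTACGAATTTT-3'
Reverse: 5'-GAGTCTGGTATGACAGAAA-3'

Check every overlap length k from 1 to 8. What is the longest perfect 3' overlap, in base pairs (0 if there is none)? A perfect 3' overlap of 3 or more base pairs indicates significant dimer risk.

Longest perfect overlap: 3 complementary base pairs; significant dimer risk (threshold 3).

Last 8 bases (5'→3') — forward …CGAATTTT, reverse …GACAGAAA.
Reverse complement of the reverse primer's last 8 bases: TTTCTGTC; its first k bases are the reverse complement of the reverse primer's last k bases, so a perfect k-base overlap needs the forward primer's last k bases to equal them.
Comparing (forward last k vs required): k=1: T vs T ✓; k=2: TT vs TT ✓; k=3: TTT vs TTT ✓; k=4: TTTT vs TTTC ✗; k=5: ATTTT vs TTTCT ✗; k=6: AATTTT vs TTTCTG ✗; k=7: GAATTTT vs TTTCTGT ✗; k=8: CGAATTTT vs TTTCTGTC ✗.
Perfect overlaps at k = 1, 2, 3; the largest is 3.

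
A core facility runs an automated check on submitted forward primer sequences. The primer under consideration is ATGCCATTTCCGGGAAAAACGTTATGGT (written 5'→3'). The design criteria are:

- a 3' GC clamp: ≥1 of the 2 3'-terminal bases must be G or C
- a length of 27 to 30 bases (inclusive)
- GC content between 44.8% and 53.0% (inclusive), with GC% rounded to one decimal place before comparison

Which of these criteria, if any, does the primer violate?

Base counts: A=8, T=8, G=7, C=5 (length 28).
GC clamp: 3' end GT has 1 G/C ✓
length: length 28 ✓
GC content: GC 12/28 = 42.9%, outside 44.8–53.0% ✗

Fails: GC content.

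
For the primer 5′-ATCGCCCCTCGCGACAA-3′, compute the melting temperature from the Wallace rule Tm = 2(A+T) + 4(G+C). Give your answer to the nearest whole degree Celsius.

56°C

Base counts: A=4, T=2, G=3, C=8 (length 17).
Tm = 2·(4+2) + 4·(3+8) = 2·6 + 4·11 = 12 + 44 = 56°C.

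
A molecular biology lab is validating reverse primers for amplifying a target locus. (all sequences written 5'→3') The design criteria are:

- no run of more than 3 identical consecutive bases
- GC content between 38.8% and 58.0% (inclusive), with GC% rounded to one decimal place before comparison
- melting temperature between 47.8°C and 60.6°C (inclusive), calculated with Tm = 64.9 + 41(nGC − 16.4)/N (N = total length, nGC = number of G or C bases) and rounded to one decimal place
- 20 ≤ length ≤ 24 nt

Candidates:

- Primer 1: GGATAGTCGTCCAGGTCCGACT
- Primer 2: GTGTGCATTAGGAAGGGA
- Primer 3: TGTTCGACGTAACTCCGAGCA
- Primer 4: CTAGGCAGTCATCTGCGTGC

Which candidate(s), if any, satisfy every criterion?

Primer 3 only.

Primer 1 (22 nt, A=4 T=5 G=7 C=6): longest run = 2 ✓; GC 13/22 = 59.1%, outside 38.8–58.0% ✗; Tm = 64.9 + 41·(13 − 16.4)/22 = 58.6°C ✓; length 22 ✓ — fails.
Primer 2 (18 nt, A=5 T=4 G=8 C=1): longest run = 3 ✓; GC 9/18 = 50.0% ✓; Tm = 64.9 + 41·(9 − 16.4)/18 = 48.0°C ✓; length 18, outside 20–24 ✗ — fails.
Primer 3 (21 nt, A=5 T=5 G=5 C=6): longest run = 2 ✓; GC 11/21 = 52.4% ✓; Tm = 64.9 + 41·(11 − 16.4)/21 = 54.4°C ✓; length 21 ✓ — passes.
Primer 4 (20 nt, A=3 T=5 G=6 C=6): longest run = 2 ✓; GC 12/20 = 60.0%, outside 38.8–58.0% ✗; Tm = 64.9 + 41·(12 − 16.4)/20 = 55.9°C ✓; length 20 ✓ — fails.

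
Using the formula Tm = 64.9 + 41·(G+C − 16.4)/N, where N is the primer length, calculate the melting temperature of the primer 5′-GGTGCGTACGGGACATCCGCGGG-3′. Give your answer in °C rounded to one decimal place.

66.0°C

Base counts: A=3, T=3, G=11, C=6; G+C = 17, N = 23.
Tm = 64.9 + 41·(17 − 16.4)/23 = 64.9 + 24.60/23 = 66.0°C.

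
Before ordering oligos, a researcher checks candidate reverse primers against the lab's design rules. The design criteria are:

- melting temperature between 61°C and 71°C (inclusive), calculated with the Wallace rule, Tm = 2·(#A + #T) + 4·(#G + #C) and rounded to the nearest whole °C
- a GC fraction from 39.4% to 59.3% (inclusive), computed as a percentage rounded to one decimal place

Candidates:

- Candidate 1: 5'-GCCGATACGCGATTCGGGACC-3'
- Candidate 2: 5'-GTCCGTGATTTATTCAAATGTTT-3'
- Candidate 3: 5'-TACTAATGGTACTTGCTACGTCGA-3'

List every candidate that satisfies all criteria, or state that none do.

Candidate 1 (21 nt, A=4 T=3 G=7 C=7): Tm = 2·7 + 4·14 = 70°C ✓; GC 14/21 = 66.7%, outside 39.4–59.3% ✗ — fails.
Candidate 2 (23 nt, A=5 T=11 G=4 C=3): Tm = 2·16 + 4·7 = 60°C, outside 61–71°C ✗; GC 7/23 = 30.4%, outside 39.4–59.3% ✗ — fails.
Candidate 3 (24 nt, A=6 T=8 G=5 C=5): Tm = 2·14 + 4·10 = 68°C ✓; GC 10/24 = 41.7% ✓ — passes.

Candidate 3 only.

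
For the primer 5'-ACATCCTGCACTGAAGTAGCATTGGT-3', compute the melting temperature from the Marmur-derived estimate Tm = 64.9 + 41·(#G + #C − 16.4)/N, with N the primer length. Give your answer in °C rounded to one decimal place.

Base counts: A=7, T=7, G=6, C=6; G+C = 12, N = 26.
Tm = 64.9 + 41·(12 − 16.4)/26 = 64.9 + -180.40/26 = 58.0°C.

58.0°C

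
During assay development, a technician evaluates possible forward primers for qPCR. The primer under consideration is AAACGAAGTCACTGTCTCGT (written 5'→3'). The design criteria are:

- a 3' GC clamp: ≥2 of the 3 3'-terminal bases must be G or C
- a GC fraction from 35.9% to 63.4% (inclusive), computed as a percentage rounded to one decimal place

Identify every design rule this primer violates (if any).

Base counts: A=6, T=5, G=4, C=5 (length 20).
GC clamp: 3' end CGT has 2 G/C ✓
GC content: GC 9/20 = 45.0% ✓

Meets all criteria.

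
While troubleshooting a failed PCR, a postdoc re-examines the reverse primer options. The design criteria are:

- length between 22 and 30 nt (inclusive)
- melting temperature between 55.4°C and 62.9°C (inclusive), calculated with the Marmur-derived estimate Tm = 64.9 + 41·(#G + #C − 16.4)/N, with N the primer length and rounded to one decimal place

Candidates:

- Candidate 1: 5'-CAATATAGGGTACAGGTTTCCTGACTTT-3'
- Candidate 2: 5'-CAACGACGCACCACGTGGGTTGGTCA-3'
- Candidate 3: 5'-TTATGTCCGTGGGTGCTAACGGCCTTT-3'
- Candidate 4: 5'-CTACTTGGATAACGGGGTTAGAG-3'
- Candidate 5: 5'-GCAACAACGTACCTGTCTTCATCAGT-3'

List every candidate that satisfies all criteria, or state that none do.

Candidate 1 (28 nt, A=7 T=10 G=6 C=5): length 28 ✓; Tm = 64.9 + 41·(11 − 16.4)/28 = 57.0°C ✓ — passes.
Candidate 2 (26 nt, A=6 T=4 G=8 C=8): length 26 ✓; Tm = 64.9 + 41·(16 − 16.4)/26 = 64.3°C, outside 55.4–62.9°C ✗ — fails.
Candidate 3 (27 nt, A=3 T=10 G=8 C=6): length 27 ✓; Tm = 64.9 + 41·(14 − 16.4)/27 = 61.3°C ✓ — passes.
Candidate 4 (23 nt, A=6 T=6 G=8 C=3): length 23 ✓; Tm = 64.9 + 41·(11 − 16.4)/23 = 55.3°C, outside 55.4–62.9°C ✗ — fails.
Candidate 5 (26 nt, A=7 T=7 G=4 C=8): length 26 ✓; Tm = 64.9 + 41·(12 − 16.4)/26 = 58.0°C ✓ — passes.

Candidate 1, Candidate 3 and Candidate 5.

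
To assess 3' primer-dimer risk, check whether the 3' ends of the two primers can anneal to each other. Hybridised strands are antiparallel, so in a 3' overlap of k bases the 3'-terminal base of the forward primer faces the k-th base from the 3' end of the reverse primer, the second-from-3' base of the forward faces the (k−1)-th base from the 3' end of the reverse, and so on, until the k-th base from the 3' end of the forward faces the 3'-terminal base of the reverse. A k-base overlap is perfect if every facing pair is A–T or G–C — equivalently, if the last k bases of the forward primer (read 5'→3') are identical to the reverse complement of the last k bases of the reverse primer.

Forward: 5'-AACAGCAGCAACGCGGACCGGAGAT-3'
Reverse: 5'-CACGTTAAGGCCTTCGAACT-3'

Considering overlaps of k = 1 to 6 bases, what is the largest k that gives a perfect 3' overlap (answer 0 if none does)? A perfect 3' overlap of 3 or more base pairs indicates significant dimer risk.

Longest perfect overlap: 0 complementary base pairs; below the dimer-risk threshold (threshold 3).

Last 6 bases (5'→3') — forward …GGAGAT, reverse …CGAACT.
Reverse complement of the reverse primer's last 6 bases: AGTTCG; its first k bases are the reverse complement of the reverse primer's last k bases, so a perfect k-base overlap needs the forward primer's last k bases to equal them.
Comparing (forward last k vs required): k=1: T vs A ✗; k=2: AT vs AG ✗; k=3: GAT vs AGT ✗; k=4: AGAT vs AGTT ✗; k=5: GAGAT vs AGTTC ✗; k=6: GGAGAT vs AGTTCG ✗.
No overlap length from 1 to 6 is perfect, so the longest perfect 3' overlap is 0.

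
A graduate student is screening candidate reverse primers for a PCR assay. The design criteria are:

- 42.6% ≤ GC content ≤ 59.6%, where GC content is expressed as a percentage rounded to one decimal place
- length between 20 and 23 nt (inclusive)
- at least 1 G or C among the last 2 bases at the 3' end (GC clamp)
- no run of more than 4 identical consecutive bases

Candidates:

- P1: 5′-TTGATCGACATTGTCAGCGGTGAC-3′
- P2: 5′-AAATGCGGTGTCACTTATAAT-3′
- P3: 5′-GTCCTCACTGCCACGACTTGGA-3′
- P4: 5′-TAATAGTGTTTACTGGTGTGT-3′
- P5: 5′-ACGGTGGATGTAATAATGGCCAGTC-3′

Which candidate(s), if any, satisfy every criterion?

P3 only.

P1 (24 nt, A=5 T=7 G=7 C=5): GC 12/24 = 50.0% ✓; length 24, outside 20–23 ✗; 3' end AC has 1 G/C ✓; longest run = 2 ✓ — fails.
P2 (21 nt, A=7 T=7 G=4 C=3): GC 7/21 = 33.3%, outside 42.6–59.6% ✗; length 21 ✓; 3' end AT has 0 G/C, need ≥1 ✗; longest run = 3 ✓ — fails.
P3 (22 nt, A=4 T=5 G=5 C=8): GC 13/22 = 59.1% ✓; length 22 ✓; 3' end GA has 1 G/C ✓; longest run = 2 ✓ — passes.
P4 (21 nt, A=4 T=10 G=6 C=1): GC 7/21 = 33.3%, outside 42.6–59.6% ✗; length 21 ✓; 3' end GT has 1 G/C ✓; longest run = 3 ✓ — fails.
P5 (25 nt, A=7 T=6 G=8 C=4): GC 12/25 = 48.0% ✓; length 25, outside 20–23 ✗; 3' end TC has 1 G/C ✓; longest run = 2 ✓ — fails.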